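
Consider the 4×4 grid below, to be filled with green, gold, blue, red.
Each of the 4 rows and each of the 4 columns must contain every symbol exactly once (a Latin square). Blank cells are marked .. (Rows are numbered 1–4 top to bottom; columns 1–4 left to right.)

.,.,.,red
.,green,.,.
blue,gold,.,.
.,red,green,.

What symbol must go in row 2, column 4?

Row 1, column 2: row 1 has {red} and column 2 has {green, gold, red}, leaving only blue.
Row 1, column 3: row 1 has {blue, red} and column 3 has {green}, leaving only gold.
Row 1, column 1: row 1 has {gold, blue, red} and column 1 has {blue}, leaving only green.
Row 3, column 3: row 3 has {gold, blue} and column 3 has {green, gold}, leaving only red.
Row 2, column 3: row 2 has {green} and column 3 has {green, gold, red}, leaving only blue.
Row 2 already has {green, blue} and column 4 already has {red}, so row 2, column 4 must be gold.

gold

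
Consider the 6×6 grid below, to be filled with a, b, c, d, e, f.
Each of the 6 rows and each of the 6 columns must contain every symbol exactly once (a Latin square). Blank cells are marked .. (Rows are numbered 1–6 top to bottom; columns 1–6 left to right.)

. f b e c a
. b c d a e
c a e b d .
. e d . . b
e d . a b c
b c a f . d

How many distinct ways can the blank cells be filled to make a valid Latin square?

Row 1, column 1: eliminating its row and column leaves {d}.
Row 2, column 1: eliminating its row and column leaves {f}.
Row 3, column 6: eliminating its row and column leaves {f}.
Row 4, column 1: eliminating its row and column leaves {a, f}.
Row 4, column 4: eliminating its row and column leaves {c}.
Row 4, column 5: eliminating its row and column leaves {f}.
Row 5, column 3: eliminating its row and column leaves {f}.
Row 6, column 5: eliminating its row and column leaves {e}.
Only one assignment across all blanks avoids any row or column repeat, giving 1 completion.

1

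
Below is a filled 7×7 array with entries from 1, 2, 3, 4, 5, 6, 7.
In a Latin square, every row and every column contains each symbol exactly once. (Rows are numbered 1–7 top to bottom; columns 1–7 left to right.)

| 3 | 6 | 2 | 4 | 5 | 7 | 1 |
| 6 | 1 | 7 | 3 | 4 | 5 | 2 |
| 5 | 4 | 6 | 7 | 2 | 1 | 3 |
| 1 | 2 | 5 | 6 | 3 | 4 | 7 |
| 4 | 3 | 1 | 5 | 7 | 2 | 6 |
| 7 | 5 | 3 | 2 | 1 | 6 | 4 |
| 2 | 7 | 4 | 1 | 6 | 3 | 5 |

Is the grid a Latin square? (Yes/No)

Each row is a permutation of the 7 symbols, and so is each column.

Yes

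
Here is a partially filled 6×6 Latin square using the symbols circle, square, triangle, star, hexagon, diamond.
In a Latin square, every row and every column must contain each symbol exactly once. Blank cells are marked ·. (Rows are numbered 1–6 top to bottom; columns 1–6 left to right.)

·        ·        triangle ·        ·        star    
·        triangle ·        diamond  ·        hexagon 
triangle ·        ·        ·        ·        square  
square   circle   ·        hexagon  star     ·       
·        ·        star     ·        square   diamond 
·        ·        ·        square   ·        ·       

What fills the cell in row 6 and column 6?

circle

Row 1, column 4: row 1 has {triangle, star} and column 4 has {square, hexagon, diamond}, leaving only circle.
Row 2, column 5: row 2 has {triangle, hexagon, diamond} and column 5 has {square, star}, leaving only circle.
Row 2, column 1: row 2 has {circle, triangle, hexagon, diamond} and column 1 has {square, triangle}, leaving only star.
Row 2, column 3: row 2 has {circle, triangle, star, hexagon, diamond} and column 3 has {triangle, star}, leaving only square.
Row 3, column 4: row 3 has {square, triangle} and column 4 has {circle, square, hexagon, diamond}, leaving only star.
Row 4, column 3: row 4 has {circle, square, star, hexagon} and column 3 has {square, triangle, star}, leaving only diamond.
Row 4, column 6: row 4 has {circle, square, star, hexagon, diamond} and column 6 has {square, star, hexagon, diamond}, leaving only triangle.
Row 6 already has {square} and column 6 already has {square, triangle, star, hexagon, diamond}, so row 6, column 6 must be circle.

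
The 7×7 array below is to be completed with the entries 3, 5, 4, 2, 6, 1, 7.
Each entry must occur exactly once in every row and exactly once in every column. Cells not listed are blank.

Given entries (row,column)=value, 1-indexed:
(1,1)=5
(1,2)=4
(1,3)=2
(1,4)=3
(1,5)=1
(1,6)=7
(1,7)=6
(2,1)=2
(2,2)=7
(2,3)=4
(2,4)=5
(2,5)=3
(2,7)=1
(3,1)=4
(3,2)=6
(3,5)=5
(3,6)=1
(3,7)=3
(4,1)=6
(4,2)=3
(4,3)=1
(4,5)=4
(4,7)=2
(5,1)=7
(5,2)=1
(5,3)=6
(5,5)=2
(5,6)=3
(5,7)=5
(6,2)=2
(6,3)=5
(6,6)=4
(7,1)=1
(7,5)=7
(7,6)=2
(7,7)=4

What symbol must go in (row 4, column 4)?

7

Row 4 already has {3, 4, 2, 6, 1} and column 4 already has {3, 5}, so row 4, column 4 must be 7.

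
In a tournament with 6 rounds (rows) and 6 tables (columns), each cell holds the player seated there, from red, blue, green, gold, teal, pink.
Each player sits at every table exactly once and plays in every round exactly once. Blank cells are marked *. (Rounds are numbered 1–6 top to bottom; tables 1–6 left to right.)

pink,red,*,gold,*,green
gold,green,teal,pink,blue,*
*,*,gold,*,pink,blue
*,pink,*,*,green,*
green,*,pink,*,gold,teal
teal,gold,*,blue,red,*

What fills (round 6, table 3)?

green

Round 6 already has {red, blue, gold, teal} and table 3 already has {gold, teal, pink}, so round 6, table 3 must be green.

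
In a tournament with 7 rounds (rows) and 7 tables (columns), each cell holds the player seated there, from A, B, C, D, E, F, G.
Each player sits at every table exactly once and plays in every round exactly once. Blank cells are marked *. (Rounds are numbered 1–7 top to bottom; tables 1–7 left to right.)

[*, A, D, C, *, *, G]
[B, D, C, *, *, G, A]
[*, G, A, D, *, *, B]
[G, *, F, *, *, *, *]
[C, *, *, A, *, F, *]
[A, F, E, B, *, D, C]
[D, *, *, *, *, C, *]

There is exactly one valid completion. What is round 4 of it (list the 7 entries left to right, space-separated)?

Round 4, table 4: round 4 has {F, G} and table 4 has {A, B, C, D}, leaving only E.
Round 4, table 7: round 4 has {E, F, G} and table 7 has {A, B, C, G}, leaving only D.
Round 2, table 4: round 2 has {A, B, C, D, G} and table 4 has {A, B, C, D, E}, leaving only F.
Round 2, table 5: round 2 has {A, B, C, D, F, G} and table 5 has {}, leaving only E.
Round 3, table 6: round 3 has {A, B, D, G} and table 6 has {C, D, F, G}, leaving only E.
Round 1, table 6: round 1 has {A, C, D, G} and table 6 has {C, D, E, F, G}, leaving only B.
Round 4, table 6: round 4 has {D, E, F, G} and table 6 has {B, C, D, E, F, G}, leaving only A.
Round 1, table 5: round 1 has {A, B, C, D, G} and table 5 has {E}, leaving only F.
Round 1, table 1: round 1 has {A, B, C, D, F, G} and table 1 has {A, B, C, D, G}, leaving only E.
Round 3, table 1: round 3 has {A, B, D, E, G} and table 1 has {A, B, C, D, E, G}, leaving only F.
Round 3, table 5: round 3 has {A, B, D, E, F, G} and table 5 has {E, F}, leaving only C.
Round 4, table 5: round 4 has {A, D, E, F, G} and table 5 has {C, E, F}, leaving only B.
Round 4, table 2: round 4 has {A, B, D, E, F, G} and table 2 has {A, D, F, G}, leaving only C.
So round 4 reads: G C F E B A D.

G C F E B A D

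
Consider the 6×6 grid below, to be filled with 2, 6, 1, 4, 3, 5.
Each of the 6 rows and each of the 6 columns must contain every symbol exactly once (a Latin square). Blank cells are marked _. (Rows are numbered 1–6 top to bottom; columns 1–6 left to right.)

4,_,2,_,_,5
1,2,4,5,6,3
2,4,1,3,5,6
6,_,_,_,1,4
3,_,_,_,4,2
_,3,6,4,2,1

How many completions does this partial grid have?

Row 1, column 2: eliminating its row and column leaves {6, 1}.
Row 1, column 4: eliminating its row and column leaves {6, 1}.
Row 1, column 5: eliminating its row and column leaves {3}.
Row 4, column 2: eliminating its row and column leaves {5}.
Row 4, column 3: eliminating its row and column leaves {3, 5}.
Row 4, column 4: eliminating its row and column leaves {2}.
Row 5, column 2: eliminating its row and column leaves {6, 1, 5}.
Row 5, column 3: eliminating its row and column leaves {5}.
Row 5, column 4: eliminating its row and column leaves {6, 1}.
Row 6, column 1: eliminating its row and column leaves {5}.
Enumerating the assignments across these blanks that avoid any row or column repeat gives 2 completions.

2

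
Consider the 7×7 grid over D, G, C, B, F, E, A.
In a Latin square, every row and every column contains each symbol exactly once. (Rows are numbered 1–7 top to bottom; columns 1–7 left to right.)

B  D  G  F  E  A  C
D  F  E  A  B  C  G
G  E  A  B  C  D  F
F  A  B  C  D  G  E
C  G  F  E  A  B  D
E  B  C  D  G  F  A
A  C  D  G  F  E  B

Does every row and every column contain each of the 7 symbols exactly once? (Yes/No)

Each row is a permutation of the 7 symbols, and so is each column.

Yes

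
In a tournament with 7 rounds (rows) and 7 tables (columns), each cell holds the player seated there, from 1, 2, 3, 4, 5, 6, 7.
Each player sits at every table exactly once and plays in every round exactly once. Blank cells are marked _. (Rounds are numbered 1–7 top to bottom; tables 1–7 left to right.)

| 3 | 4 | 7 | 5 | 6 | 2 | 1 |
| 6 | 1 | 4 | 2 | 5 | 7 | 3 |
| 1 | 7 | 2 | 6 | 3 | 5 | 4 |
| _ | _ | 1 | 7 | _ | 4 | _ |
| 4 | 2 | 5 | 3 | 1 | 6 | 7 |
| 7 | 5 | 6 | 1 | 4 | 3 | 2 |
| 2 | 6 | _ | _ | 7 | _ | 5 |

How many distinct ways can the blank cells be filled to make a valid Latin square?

Round 4, table 1: eliminating its round and table leaves {5}.
Round 4, table 2: eliminating its round and table leaves {3}.
Round 4, table 5: eliminating its round and table leaves {2}.
Round 4, table 7: eliminating its round and table leaves {6}.
Round 7, table 3: eliminating its round and table leaves {3}.
Round 7, table 4: eliminating its round and table leaves {4}.
Round 7, table 6: eliminating its round and table leaves {1}.
Only one assignment across all blanks avoids any round or table repeat, giving 1 completion.

1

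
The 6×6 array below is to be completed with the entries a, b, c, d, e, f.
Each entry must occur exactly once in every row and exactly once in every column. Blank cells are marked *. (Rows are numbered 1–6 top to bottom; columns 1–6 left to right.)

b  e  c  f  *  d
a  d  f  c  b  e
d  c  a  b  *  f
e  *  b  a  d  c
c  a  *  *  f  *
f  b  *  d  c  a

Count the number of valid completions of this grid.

Row 1, column 5: eliminating its row and column leaves {a}.
Row 3, column 5: eliminating its row and column leaves {e}.
Row 4, column 2: eliminating its row and column leaves {f}.
Row 5, column 3: eliminating its row and column leaves {d, e}.
Row 5, column 4: eliminating its row and column leaves {e}.
Row 5, column 6: eliminating its row and column leaves {b}.
Row 6, column 3: eliminating its row and column leaves {e}.
Only one assignment across all blanks avoids any row or column repeat, giving 1 completion.

1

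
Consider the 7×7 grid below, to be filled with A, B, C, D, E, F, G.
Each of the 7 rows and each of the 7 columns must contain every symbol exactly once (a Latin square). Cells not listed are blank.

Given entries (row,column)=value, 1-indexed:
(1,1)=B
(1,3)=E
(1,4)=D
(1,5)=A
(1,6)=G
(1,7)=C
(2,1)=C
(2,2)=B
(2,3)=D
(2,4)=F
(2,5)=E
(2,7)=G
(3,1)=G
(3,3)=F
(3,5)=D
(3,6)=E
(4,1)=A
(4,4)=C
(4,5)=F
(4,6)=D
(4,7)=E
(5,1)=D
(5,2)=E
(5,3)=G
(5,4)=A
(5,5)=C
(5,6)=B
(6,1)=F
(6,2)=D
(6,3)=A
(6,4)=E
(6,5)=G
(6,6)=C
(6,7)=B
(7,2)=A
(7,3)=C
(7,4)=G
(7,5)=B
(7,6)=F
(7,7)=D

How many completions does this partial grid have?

Row 1, column 2: eliminating its row and column leaves {F}.
Row 2, column 6: eliminating its row and column leaves {A}.
Row 3, column 2: eliminating its row and column leaves {C}.
Row 3, column 4: eliminating its row and column leaves {B}.
Row 3, column 7: eliminating its row and column leaves {A}.
Row 4, column 2: eliminating its row and column leaves {G}.
Row 4, column 3: eliminating its row and column leaves {B}.
Row 5, column 7: eliminating its row and column leaves {F}.
Row 7, column 1: eliminating its row and column leaves {E}.
Only one assignment across all blanks avoids any row or column repeat, giving 1 completion.

1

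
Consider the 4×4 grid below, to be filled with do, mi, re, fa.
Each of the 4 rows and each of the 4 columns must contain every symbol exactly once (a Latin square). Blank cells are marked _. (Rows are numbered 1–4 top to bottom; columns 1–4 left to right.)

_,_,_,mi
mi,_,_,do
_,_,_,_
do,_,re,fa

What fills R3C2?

do

Row 2, column 3: row 2 has {do, mi} and column 3 has {re}, leaving only fa.
Row 1, column 3: row 1 has {mi} and column 3 has {re, fa}, leaving only do.
Row 2, column 2: row 2 has {do, mi, fa} and column 2 has {}, leaving only re.
Row 1, column 2: row 1 has {do, mi} and column 2 has {re}, leaving only fa.
Row 1, column 1: row 1 has {do, mi, fa} and column 1 has {do, mi}, leaving only re.
Row 3, column 1: row 3 has {} and column 1 has {do, mi, re}, leaving only fa.
Row 3, column 3: row 3 has {fa} and column 3 has {do, re, fa}, leaving only mi.
Row 3 already has {mi, fa} and column 2 already has {re, fa}, so row 3, column 2 must be do.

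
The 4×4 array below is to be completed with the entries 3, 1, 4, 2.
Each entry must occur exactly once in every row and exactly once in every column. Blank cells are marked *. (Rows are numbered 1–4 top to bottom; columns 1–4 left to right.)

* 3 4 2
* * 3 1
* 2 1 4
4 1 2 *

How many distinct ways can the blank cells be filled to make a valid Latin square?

1

Row 1, column 1: eliminating its row and column leaves {1}.
Row 2, column 1: eliminating its row and column leaves {2}.
Row 2, column 2: eliminating its row and column leaves {4}.
Row 3, column 1: eliminating its row and column leaves {3}.
Row 4, column 4: eliminating its row and column leaves {3}.
Only one assignment across all blanks avoids any row or column repeat, giving 1 completion.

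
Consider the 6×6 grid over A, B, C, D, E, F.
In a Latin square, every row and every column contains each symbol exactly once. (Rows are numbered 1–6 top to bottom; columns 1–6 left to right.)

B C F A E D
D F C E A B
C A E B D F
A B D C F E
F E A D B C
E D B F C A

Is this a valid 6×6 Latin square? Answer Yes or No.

Yes

Each row is a permutation of the 6 symbols, and so is each column.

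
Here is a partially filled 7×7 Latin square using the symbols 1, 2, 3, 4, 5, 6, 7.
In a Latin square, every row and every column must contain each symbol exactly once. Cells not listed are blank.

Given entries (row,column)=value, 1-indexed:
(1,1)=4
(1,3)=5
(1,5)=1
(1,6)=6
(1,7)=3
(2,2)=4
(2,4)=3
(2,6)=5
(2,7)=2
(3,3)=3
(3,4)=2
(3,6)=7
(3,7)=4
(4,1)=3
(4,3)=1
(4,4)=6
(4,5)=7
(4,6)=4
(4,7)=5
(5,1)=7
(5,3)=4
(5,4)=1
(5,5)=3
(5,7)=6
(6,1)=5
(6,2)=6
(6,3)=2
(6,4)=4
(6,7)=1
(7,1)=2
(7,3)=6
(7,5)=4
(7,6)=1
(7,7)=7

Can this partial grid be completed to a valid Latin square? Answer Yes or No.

Row 6, column 5: row 6 together with column 5 already contain {1, 2, 3, 4, 5, 6, 7} — every symbol — so nothing can go there. The grid has no valid completion.

No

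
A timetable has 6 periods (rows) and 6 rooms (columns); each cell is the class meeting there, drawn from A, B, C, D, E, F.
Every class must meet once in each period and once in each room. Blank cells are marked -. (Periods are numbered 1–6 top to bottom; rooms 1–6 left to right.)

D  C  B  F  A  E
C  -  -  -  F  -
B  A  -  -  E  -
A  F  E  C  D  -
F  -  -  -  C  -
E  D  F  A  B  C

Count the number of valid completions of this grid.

Period 2, room 2: eliminating its period and room leaves {B, E}.
Period 2, room 3: eliminating its period and room leaves {A, D}.
Period 2, room 4: eliminating its period and room leaves {B, D, E}.
Period 2, room 6: eliminating its period and room leaves {A, B, D}.
Period 3, room 3: eliminating its period and room leaves {C, D}.
Period 3, room 4: eliminating its period and room leaves {D}.
Period 3, room 6: eliminating its period and room leaves {D, F}.
Period 4, room 6: eliminating its period and room leaves {B}.
Period 5, room 2: eliminating its period and room leaves {B, E}.
Period 5, room 3: eliminating its period and room leaves {A, D}.
Period 5, room 4: eliminating its period and room leaves {B, D, E}.
Period 5, room 6: eliminating its period and room leaves {A, B, D}.
Enumerating the assignments across these blanks that avoid any period or room repeat gives 4 completions.

4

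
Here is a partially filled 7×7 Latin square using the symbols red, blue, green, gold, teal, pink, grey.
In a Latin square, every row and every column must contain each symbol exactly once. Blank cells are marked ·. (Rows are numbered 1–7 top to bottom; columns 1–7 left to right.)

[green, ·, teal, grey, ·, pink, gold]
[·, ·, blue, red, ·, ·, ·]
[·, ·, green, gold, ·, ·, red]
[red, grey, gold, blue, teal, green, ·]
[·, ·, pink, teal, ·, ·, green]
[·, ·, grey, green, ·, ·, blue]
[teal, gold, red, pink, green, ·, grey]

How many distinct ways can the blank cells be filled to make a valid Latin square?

11

Row 1, column 2: eliminating its row and column leaves {red, blue}.
Row 1, column 5: eliminating its row and column leaves {red, blue}.
Row 2, column 1: eliminating its row and column leaves {gold, pink, grey}.
Row 2, column 2: eliminating its row and column leaves {green, teal, pink}.
Row 2, column 5: eliminating its row and column leaves {gold, pink, grey}.
Row 2, column 6: eliminating its row and column leaves {gold, teal, grey}.
Row 2, column 7: eliminating its row and column leaves {teal, pink}.
Row 3, column 1: eliminating its row and column leaves {blue, pink, grey}.
Row 3, column 2: eliminating its row and column leaves {blue, teal, pink}.
Row 3, column 5: eliminating its row and column leaves {blue, pink, grey}.
Row 3, column 6: eliminating its row and column leaves {blue, teal, grey}.
Row 4, column 7: eliminating its row and column leaves {pink}.
Row 5, column 1: eliminating its row and column leaves {blue, gold, grey}.
Row 5, column 2: eliminating its row and column leaves {red, blue}.
Row 5, column 5: eliminating its row and column leaves {red, blue, gold, grey}.
Row 5, column 6: eliminating its row and column leaves {red, blue, gold, grey}.
Row 6, column 1: eliminating its row and column leaves {gold, pink}.
Row 6, column 2: eliminating its row and column leaves {red, teal, pink}.
Row 6, column 5: eliminating its row and column leaves {red, gold, pink}.
Row 6, column 6: eliminating its row and column leaves {red, gold, teal}.
Row 7, column 6: eliminating its row and column leaves {blue}.
Enumerating the assignments across these blanks that avoid any row or column repeat gives 11 completions.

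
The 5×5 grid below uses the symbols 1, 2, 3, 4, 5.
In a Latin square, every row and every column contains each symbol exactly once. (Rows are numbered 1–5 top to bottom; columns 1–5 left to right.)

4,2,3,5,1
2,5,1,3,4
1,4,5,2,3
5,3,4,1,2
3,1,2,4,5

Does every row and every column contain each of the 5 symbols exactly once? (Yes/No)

Yes

Each row is a permutation of the 5 symbols, and so is each column.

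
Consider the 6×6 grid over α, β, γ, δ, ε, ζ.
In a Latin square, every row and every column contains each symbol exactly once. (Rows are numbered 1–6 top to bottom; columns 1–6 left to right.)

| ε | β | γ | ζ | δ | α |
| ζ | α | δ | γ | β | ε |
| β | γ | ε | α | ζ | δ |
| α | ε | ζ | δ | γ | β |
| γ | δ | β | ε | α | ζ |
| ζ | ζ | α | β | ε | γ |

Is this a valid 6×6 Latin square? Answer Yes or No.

No

Row 6 contains ζ twice (at columns 1 and 2), so it is not a permutation.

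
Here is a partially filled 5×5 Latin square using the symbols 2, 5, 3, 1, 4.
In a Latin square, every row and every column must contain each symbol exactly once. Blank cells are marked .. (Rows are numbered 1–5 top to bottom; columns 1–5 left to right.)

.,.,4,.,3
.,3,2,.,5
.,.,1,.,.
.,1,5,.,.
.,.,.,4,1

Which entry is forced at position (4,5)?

Row 2, column 4: row 2 has {2, 5, 3} and column 4 has {4}, leaving only 1.
Row 2, column 1: row 2 has {2, 5, 3, 1} and column 1 has {}, leaving only 4.
Row 5, column 3: row 5 has {1, 4} and column 3 has {2, 5, 1, 4}, leaving only 3.
Row 4, column 5 is narrowed to {2, 4}.
If it were 2, then row 4, column 4 would be left with no valid symbol.
So row 4, column 5 must be 4.

4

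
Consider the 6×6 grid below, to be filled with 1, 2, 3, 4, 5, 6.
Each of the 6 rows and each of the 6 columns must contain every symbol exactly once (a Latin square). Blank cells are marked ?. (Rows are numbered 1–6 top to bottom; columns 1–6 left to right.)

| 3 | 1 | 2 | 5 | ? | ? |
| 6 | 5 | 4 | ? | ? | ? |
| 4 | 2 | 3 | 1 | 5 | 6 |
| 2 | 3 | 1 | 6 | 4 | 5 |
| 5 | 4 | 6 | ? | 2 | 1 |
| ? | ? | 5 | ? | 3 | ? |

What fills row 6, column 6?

2

Row 1, column 5: row 1 has {1, 2, 3, 5} and column 5 has {2, 3, 4, 5}, leaving only 6.
Row 1, column 6: row 1 has {1, 2, 3, 5, 6} and column 6 has {1, 5, 6}, leaving only 4.
Row 6 already has {3, 5} and column 6 already has {1, 4, 5, 6}, so row 6, column 6 must be 2.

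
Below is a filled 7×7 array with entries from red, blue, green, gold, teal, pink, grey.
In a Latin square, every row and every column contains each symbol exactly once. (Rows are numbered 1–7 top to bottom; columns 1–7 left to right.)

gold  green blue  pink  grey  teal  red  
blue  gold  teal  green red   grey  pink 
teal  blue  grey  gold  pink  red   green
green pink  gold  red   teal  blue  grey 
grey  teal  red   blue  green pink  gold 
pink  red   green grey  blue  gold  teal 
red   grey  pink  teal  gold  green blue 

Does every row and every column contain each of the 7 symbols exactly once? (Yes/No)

Yes

Each row is a permutation of the 7 symbols, and so is each column.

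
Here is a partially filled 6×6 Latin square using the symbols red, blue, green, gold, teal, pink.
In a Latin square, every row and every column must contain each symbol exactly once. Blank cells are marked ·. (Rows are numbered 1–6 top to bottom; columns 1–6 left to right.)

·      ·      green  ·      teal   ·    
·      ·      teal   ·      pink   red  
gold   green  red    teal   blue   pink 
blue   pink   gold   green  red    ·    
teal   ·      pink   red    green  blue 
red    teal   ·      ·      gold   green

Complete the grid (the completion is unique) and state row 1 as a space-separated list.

pink red green blue teal gold

Row 1, column 1: row 1 has {green, teal} and column 1 has {red, blue, gold, teal}, leaving only pink.
Row 1, column 6: row 1 has {green, teal, pink} and column 6 has {red, blue, green, pink}, leaving only gold.
Row 1, column 4: row 1 has {green, gold, teal, pink} and column 4 has {red, green, teal}, leaving only blue.
Row 1, column 2: row 1 has {blue, green, gold, teal, pink} and column 2 has {green, teal, pink}, leaving only red.
So row 1 reads: pink red green blue teal gold.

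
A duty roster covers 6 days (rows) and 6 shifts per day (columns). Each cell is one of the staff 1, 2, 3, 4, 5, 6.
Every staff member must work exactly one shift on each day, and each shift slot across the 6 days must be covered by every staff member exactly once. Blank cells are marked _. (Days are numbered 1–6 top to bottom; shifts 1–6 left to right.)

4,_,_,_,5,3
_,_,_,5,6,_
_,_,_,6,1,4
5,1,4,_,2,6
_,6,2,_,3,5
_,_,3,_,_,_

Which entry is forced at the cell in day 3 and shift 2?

3

Day 1, shift 2: day 1 has {3, 4, 5} and shift 2 has {1, 6}, leaving only 2.
Day 1, shift 4: day 1 has {2, 3, 4, 5} and shift 4 has {5, 6}, leaving only 1.
Day 1, shift 3: day 1 has {1, 2, 3, 4, 5} and shift 3 has {2, 3, 4}, leaving only 6.
Day 2, shift 3: day 2 has {5, 6} and shift 3 has {2, 3, 4, 6}, leaving only 1.
Day 2, shift 6: day 2 has {1, 5, 6} and shift 6 has {3, 4, 5, 6}, leaving only 2.
Day 2, shift 1: day 2 has {1, 2, 5, 6} and shift 1 has {4, 5}, leaving only 3.
Day 2, shift 2: day 2 has {1, 2, 3, 5, 6} and shift 2 has {1, 2, 6}, leaving only 4.
Day 3, shift 1: day 3 has {1, 4, 6} and shift 1 has {3, 4, 5}, leaving only 2.
Day 3, shift 3: day 3 has {1, 2, 4, 6} and shift 3 has {1, 2, 3, 4, 6}, leaving only 5.
Day 3 already has {1, 2, 4, 5, 6} and shift 2 already has {1, 2, 4, 6}, so day 3, shift 2 must be 3.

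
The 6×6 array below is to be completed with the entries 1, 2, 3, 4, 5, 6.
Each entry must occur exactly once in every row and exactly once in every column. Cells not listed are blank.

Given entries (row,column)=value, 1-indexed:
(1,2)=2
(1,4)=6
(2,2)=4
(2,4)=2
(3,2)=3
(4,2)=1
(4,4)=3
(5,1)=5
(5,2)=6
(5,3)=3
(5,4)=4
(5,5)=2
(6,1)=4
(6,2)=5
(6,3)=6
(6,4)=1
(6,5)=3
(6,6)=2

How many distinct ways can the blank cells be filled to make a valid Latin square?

14

Row 1, column 1: eliminating its row and column leaves {1, 3}.
Row 1, column 3: eliminating its row and column leaves {1, 4, 5}.
Row 1, column 5: eliminating its row and column leaves {1, 4, 5}.
Row 1, column 6: eliminating its row and column leaves {1, 3, 4, 5}.
Row 2, column 1: eliminating its row and column leaves {1, 3, 6}.
Row 2, column 3: eliminating its row and column leaves {1, 5}.
Row 2, column 5: eliminating its row and column leaves {1, 5, 6}.
Row 2, column 6: eliminating its row and column leaves {1, 3, 5, 6}.
Row 3, column 1: eliminating its row and column leaves {1, 2, 6}.
Row 3, column 3: eliminating its row and column leaves {1, 2, 4, 5}.
Row 3, column 4: eliminating its row and column leaves {5}.
Row 3, column 5: eliminating its row and column leaves {1, 4, 5, 6}.
Row 3, column 6: eliminating its row and column leaves {1, 4, 5, 6}.
Row 4, column 1: eliminating its row and column leaves {2, 6}.
Row 4, column 3: eliminating its row and column leaves {2, 4, 5}.
Row 4, column 5: eliminating its row and column leaves {4, 5, 6}.
Row 4, column 6: eliminating its row and column leaves {4, 5, 6}.
Row 5, column 6: eliminating its row and column leaves {1}.
Enumerating the assignments across these blanks that avoid any row or column repeat gives 14 completions.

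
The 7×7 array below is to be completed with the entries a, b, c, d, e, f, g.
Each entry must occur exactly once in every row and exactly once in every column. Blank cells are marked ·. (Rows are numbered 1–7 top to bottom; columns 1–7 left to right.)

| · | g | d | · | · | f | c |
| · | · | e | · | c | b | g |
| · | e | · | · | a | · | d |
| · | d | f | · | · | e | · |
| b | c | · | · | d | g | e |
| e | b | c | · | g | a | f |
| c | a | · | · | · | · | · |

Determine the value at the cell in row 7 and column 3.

Row 1, column 1: row 1 has {c, d, f, g} and column 1 has {b, c, e}, leaving only a.
Row 2, column 2: row 2 has {b, c, e, g} and column 2 has {a, b, c, d, e, g}, leaving only f.
Row 2, column 1: row 2 has {b, c, e, f, g} and column 1 has {a, b, c, e}, leaving only d.
Row 2, column 4: row 2 has {b, c, d, e, f, g} and column 4 has {}, leaving only a.
Row 3, column 6: row 3 has {a, d, e} and column 6 has {a, b, e, f, g}, leaving only c.
Row 4, column 1: row 4 has {d, e, f} and column 1 has {a, b, c, d, e}, leaving only g.
Row 3, column 1: row 3 has {a, c, d, e} and column 1 has {a, b, c, d, e, g}, leaving only f.
Row 4, column 5: row 4 has {d, e, f, g} and column 5 has {a, c, d, g}, leaving only b.
Row 1, column 5: row 1 has {a, c, d, f, g} and column 5 has {a, b, c, d, g}, leaving only e.
Row 1, column 4: row 1 has {a, c, d, e, f, g} and column 4 has {a}, leaving only b.
Row 3, column 4: row 3 has {a, c, d, e, f} and column 4 has {a, b}, leaving only g.
Row 3, column 3: row 3 has {a, c, d, e, f, g} and column 3 has {c, d, e, f}, leaving only b.
Row 7 already has {a, c} and column 3 already has {b, c, d, e, f}, so row 7, column 3 must be g.

g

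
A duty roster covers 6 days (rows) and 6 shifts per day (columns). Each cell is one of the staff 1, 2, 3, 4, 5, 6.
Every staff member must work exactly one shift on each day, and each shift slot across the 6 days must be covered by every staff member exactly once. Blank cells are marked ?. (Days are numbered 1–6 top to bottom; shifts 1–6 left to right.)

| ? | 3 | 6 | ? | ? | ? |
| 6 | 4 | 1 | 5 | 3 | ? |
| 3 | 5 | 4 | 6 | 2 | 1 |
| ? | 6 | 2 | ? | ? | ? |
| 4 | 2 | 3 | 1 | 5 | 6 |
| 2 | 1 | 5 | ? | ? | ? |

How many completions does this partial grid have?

3

Day 1, shift 1: eliminating its day and shift leaves {1, 5}.
Day 1, shift 4: eliminating its day and shift leaves {2, 4}.
Day 1, shift 5: eliminating its day and shift leaves {1, 4}.
Day 1, shift 6: eliminating its day and shift leaves {2, 4, 5}.
Day 2, shift 6: eliminating its day and shift leaves {2}.
Day 4, shift 1: eliminating its day and shift leaves {1, 5}.
Day 4, shift 4: eliminating its day and shift leaves {3, 4}.
Day 4, shift 5: eliminating its day and shift leaves {1, 4}.
Day 4, shift 6: eliminating its day and shift leaves {3, 4, 5}.
Day 6, shift 4: eliminating its day and shift leaves {3, 4}.
Day 6, shift 5: eliminating its day and shift leaves {4, 6}.
Day 6, shift 6: eliminating its day and shift leaves {3, 4}.
Enumerating the assignments across these blanks that avoid any day or shift repeat gives 3 completions.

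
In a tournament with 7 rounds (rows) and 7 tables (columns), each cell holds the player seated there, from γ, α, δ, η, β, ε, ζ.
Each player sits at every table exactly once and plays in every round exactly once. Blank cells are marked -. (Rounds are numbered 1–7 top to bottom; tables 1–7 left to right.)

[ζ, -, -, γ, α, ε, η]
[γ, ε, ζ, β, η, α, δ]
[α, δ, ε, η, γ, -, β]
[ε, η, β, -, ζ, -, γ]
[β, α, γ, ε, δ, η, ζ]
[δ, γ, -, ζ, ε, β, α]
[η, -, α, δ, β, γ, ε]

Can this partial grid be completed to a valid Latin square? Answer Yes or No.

No round or table among the givens repeats a symbol, and propagating forced cells runs into no contradiction.
One valid completion exists (for instance, ζ β δ γ α ε η / γ ε ζ β η α δ / α δ ε η γ ζ β / ε η β α ζ δ γ / β α γ ε δ η ζ / δ γ η ζ ε β α / η ζ α δ β γ ε).

Yes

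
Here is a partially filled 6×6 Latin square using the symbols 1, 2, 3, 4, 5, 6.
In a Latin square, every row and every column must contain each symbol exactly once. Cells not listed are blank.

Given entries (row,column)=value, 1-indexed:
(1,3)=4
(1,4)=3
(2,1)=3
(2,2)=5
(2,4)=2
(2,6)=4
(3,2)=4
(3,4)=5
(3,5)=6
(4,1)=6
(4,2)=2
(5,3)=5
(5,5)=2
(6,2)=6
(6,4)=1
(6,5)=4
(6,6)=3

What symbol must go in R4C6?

5

Row 1, column 2: row 1 has {3, 4} and column 2 has {2, 4, 5, 6}, leaving only 1.
Row 1, column 5: row 1 has {1, 3, 4} and column 5 has {2, 4, 6}, leaving only 5.
Row 1, column 1: row 1 has {1, 3, 4, 5} and column 1 has {3, 6}, leaving only 2.
Row 1, column 6: row 1 has {1, 2, 3, 4, 5} and column 6 has {3, 4}, leaving only 6.
Row 2, column 5: row 2 has {2, 3, 4, 5} and column 5 has {2, 4, 5, 6}, leaving only 1.
Row 2, column 3: row 2 has {1, 2, 3, 4, 5} and column 3 has {4, 5}, leaving only 6.
Row 3, column 1: row 3 has {4, 5, 6} and column 1 has {2, 3, 6}, leaving only 1.
Row 3, column 6: row 3 has {1, 4, 5, 6} and column 6 has {3, 4, 6}, leaving only 2.
Row 3, column 3: row 3 has {1, 2, 4, 5, 6} and column 3 has {4, 5, 6}, leaving only 3.
Row 4, column 3: row 4 has {2, 6} and column 3 has {3, 4, 5, 6}, leaving only 1.
Row 4 already has {1, 2, 6} and column 6 already has {2, 3, 4, 6}, so row 4, column 6 must be 5.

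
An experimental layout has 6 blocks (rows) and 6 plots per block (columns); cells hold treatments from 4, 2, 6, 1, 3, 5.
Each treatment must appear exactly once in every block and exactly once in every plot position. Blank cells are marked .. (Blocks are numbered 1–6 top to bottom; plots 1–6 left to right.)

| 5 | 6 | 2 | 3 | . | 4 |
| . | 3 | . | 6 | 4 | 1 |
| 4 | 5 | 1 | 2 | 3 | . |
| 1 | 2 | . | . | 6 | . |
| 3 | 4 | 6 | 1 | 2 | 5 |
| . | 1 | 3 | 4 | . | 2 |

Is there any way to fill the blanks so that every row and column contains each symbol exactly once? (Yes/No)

Yes

No block or plot among the givens repeats a symbol, and propagating forced cells runs into no contradiction.
One valid completion exists (for instance, 5 6 2 3 1 4 / 2 3 5 6 4 1 / 4 5 1 2 3 6 / 1 2 4 5 6 3 / 3 4 6 1 2 5 / 6 1 3 4 5 2).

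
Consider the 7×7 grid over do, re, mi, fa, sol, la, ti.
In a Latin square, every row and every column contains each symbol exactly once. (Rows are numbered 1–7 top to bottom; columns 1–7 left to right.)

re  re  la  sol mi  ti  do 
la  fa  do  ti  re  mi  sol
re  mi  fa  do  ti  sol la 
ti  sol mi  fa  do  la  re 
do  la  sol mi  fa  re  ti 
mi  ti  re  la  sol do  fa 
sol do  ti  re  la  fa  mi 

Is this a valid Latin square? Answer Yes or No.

Row 1 contains re twice (at columns 1 and 2), so it is not a permutation.

No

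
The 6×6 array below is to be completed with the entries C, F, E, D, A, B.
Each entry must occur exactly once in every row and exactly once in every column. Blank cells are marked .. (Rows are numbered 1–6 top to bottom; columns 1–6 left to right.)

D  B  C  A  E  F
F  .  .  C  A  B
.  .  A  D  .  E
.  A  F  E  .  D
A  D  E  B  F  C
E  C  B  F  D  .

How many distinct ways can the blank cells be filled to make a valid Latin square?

Row 2, column 2: eliminating its row and column leaves {E}.
Row 2, column 3: eliminating its row and column leaves {D}.
Row 3, column 1: eliminating its row and column leaves {C, B}.
Row 3, column 2: eliminating its row and column leaves {F}.
Row 3, column 5: eliminating its row and column leaves {C, B}.
Row 4, column 1: eliminating its row and column leaves {C, B}.
Row 4, column 5: eliminating its row and column leaves {C, B}.
Row 6, column 6: eliminating its row and column leaves {A}.
Enumerating the assignments across these blanks that avoid any row or column repeat gives 2 completions.

2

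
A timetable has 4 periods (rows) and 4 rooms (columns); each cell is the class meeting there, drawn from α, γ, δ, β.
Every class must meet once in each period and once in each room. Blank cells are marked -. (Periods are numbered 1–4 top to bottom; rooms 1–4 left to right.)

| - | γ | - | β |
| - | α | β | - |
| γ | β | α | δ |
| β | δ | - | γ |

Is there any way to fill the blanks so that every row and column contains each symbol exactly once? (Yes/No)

Period 2, room 4: period 2 together with room 4 already contain {α, γ, δ, β} — every symbol — so nothing can go there. The grid has no valid completion.

No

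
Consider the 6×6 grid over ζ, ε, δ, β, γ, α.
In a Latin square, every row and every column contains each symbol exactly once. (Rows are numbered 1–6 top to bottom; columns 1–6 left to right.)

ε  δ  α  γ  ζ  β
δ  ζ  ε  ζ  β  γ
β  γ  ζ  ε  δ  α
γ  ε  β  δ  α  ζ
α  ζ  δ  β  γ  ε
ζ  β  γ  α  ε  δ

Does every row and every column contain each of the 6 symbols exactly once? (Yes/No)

No

Column 2 contains ζ twice (at rows 2 and 5), so it is not a permutation.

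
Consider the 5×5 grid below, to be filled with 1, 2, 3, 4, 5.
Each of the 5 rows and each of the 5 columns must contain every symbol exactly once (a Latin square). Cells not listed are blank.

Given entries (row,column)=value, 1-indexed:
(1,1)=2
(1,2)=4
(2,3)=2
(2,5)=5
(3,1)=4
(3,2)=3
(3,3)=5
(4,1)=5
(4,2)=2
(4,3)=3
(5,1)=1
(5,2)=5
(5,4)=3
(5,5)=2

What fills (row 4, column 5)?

4

Row 1, column 3: row 1 has {2, 4} and column 3 has {2, 3, 5}, leaving only 1.
Row 1, column 4: row 1 has {1, 2, 4} and column 4 has {3}, leaving only 5.
Row 1, column 5: row 1 has {1, 2, 4, 5} and column 5 has {2, 5}, leaving only 3.
Row 2, column 1: row 2 has {2, 5} and column 1 has {1, 2, 4, 5}, leaving only 3.
Row 2, column 2: row 2 has {2, 3, 5} and column 2 has {2, 3, 4, 5}, leaving only 1.
Row 2, column 4: row 2 has {1, 2, 3, 5} and column 4 has {3, 5}, leaving only 4.
Row 3, column 5: row 3 has {3, 4, 5} and column 5 has {2, 3, 5}, leaving only 1.
Row 4 already has {2, 3, 5} and column 5 already has {1, 2, 3, 5}, so row 4, column 5 must be 4.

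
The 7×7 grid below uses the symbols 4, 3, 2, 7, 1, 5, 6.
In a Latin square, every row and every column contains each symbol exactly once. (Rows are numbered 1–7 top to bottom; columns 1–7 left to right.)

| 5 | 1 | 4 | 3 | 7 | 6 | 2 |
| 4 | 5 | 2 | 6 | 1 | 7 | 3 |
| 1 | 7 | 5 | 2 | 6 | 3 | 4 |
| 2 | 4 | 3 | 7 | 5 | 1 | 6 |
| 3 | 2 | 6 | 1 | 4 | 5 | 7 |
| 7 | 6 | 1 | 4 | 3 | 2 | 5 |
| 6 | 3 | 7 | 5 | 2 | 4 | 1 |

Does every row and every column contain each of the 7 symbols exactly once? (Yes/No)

Each row is a permutation of the 7 symbols, and so is each column.

Yes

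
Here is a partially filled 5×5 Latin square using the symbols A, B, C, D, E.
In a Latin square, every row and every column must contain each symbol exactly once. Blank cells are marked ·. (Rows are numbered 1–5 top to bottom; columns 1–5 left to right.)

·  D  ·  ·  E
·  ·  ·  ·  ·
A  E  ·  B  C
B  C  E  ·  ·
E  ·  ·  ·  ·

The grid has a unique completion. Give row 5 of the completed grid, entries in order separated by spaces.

Row 1, column 1: row 1 has {D, E} and column 1 has {A, B, E}, leaving only C.
Row 1, column 4: row 1 has {C, D, E} and column 4 has {B}, leaving only A.
Row 1, column 3: row 1 has {A, C, D, E} and column 3 has {E}, leaving only B.
Row 2, column 1: row 2 has {} and column 1 has {A, B, C, E}, leaving only D.
Row 3, column 3: row 3 has {A, B, C, E} and column 3 has {B, E}, leaving only D.
Row 4, column 4: row 4 has {B, C, E} and column 4 has {A, B}, leaving only D.
Row 5, column 4: row 5 has {E} and column 4 has {A, B, D}, leaving only C.
Row 5, column 3: row 5 has {C, E} and column 3 has {B, D, E}, leaving only A.
Row 5, column 2: row 5 has {A, C, E} and column 2 has {C, D, E}, leaving only B.
Row 5, column 5: row 5 has {A, B, C, E} and column 5 has {C, E}, leaving only D.
So row 5 reads: E B A C D.

E B A C D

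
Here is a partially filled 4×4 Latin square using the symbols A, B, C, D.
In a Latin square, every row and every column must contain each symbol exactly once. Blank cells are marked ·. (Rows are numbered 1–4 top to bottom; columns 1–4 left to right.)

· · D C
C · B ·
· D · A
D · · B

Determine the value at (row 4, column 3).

Row 2, column 2: row 2 has {B, C} and column 2 has {D}, leaving only A.
Row 1, column 2: row 1 has {C, D} and column 2 has {A, D}, leaving only B.
Row 1, column 1: row 1 has {B, C, D} and column 1 has {C, D}, leaving only A.
Row 2, column 4: row 2 has {A, B, C} and column 4 has {A, B, C}, leaving only D.
Row 3, column 1: row 3 has {A, D} and column 1 has {A, C, D}, leaving only B.
Row 3, column 3: row 3 has {A, B, D} and column 3 has {B, D}, leaving only C.
Row 4 already has {B, D} and column 3 already has {B, C, D}, so row 4, column 3 must be A.

A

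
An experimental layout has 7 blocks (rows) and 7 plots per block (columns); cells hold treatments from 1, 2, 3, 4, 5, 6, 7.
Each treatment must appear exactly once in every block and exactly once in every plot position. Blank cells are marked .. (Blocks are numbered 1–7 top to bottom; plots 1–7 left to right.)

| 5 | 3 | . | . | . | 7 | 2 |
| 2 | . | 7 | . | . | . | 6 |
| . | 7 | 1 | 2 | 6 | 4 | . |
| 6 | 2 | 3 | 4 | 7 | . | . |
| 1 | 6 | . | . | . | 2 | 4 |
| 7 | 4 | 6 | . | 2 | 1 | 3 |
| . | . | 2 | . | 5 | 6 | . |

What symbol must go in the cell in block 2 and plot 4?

Block 1, plot 3: block 1 has {2, 3, 5, 7} and plot 3 has {1, 2, 3, 6, 7}, leaving only 4.
Block 1, plot 5: block 1 has {2, 3, 4, 5, 7} and plot 5 has {2, 5, 6, 7}, leaving only 1.
Block 1, plot 4: block 1 has {1, 2, 3, 4, 5, 7} and plot 4 has {2, 4}, leaving only 6.
Block 3, plot 1: block 3 has {1, 2, 4, 6, 7} and plot 1 has {1, 2, 5, 6, 7}, leaving only 3.
Block 3, plot 7: block 3 has {1, 2, 3, 4, 6, 7} and plot 7 has {2, 3, 4, 6}, leaving only 5.
Block 4, plot 6: block 4 has {2, 3, 4, 6, 7} and plot 6 has {1, 2, 4, 6, 7}, leaving only 5.
Block 2, plot 6: block 2 has {2, 6, 7} and plot 6 has {1, 2, 4, 5, 6, 7}, leaving only 3.
Block 2, plot 5: block 2 has {2, 3, 6, 7} and plot 5 has {1, 2, 5, 6, 7}, leaving only 4.
Block 4, plot 7: block 4 has {2, 3, 4, 5, 6, 7} and plot 7 has {2, 3, 4, 5, 6}, leaving only 1.
Block 5, plot 3: block 5 has {1, 2, 4, 6} and plot 3 has {1, 2, 3, 4, 6, 7}, leaving only 5.
Block 5, plot 5: block 5 has {1, 2, 4, 5, 6} and plot 5 has {1, 2, 4, 5, 6, 7}, leaving only 3.
Block 5, plot 4: block 5 has {1, 2, 3, 4, 5, 6} and plot 4 has {2, 4, 6}, leaving only 7.
Block 6, plot 4: block 6 has {1, 2, 3, 4, 6, 7} and plot 4 has {2, 4, 6, 7}, leaving only 5.
Block 2 already has {2, 3, 4, 6, 7} and plot 4 already has {2, 4, 5, 6, 7}, so block 2, plot 4 must be 1.

1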